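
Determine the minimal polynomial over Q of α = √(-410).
m_α(x) = x^2 + 410

α satisfies α^2 + 410 = 0, so x^2 + 410 annihilates α. Since d = -410 is squarefree and ≠ 1, it is not a perfect square in Q, so x^2 + 410 has no rational root and is therefore irreducible over Q (a degree-2 polynomial over a field is irreducible iff it has no root). Hence m_α(x) = x^2 + 410.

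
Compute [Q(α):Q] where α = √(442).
[Q(α):Q] = 2

[Q(α):Q] equals the degree of the minimal polynomial of α. Here α^2 = 442 and x^2 - 442 is irreducible (d = 442 is squarefree, ≠ 1, hence not a square), so deg(m_α) = 2. Thus [Q(α):Q] = 2.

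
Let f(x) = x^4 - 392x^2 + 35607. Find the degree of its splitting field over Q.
[K : Q] = 4

Solving the quadratic in x^2: x^2 = (392 ± √(392^2 - 4·35607))/2 = (392 ± √11236)/2 = (392 ± 106)/2, giving x^2 = 249 or x^2 = 143. So f(x) = (x^2 - 249)(x^2 - 143) and the roots of f are ±√249, ±√143. Hence the splitting field is K = Q(√249, √143). Since 249 and 143 are distinct squarefree integers > 1, their product 35607 is not a perfect square, so √143 ∉ Q(√249). By the tower law [K:Q] = [Q(√249,√143):Q(√249)] · [Q(√249):Q] = 2 · 2 = 4.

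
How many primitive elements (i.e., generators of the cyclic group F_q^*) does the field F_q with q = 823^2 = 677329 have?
There are φ(677328) = 221952 primitive elements

F_q^* is cyclic of order q - 1 = 677328. A cyclic group of order m has exactly φ(m) generators. Here m = 677328 = 2^4 · 3 · 103 · 137, so the number of primitive elements is φ(677328) = 221952.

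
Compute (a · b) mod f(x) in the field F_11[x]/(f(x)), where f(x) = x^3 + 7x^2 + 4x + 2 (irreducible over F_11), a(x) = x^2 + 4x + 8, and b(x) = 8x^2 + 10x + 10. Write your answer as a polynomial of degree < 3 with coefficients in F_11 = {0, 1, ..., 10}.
a · b ≡ 4x^2 + 6x + 9 (mod f(x))

Multiply in F_11[x]: a(x)·b(x) = (x^2 + 4x + 8)·(8x^2 + 10x + 10) = 8x^4 + 9x^3 + 4x^2 + 10x + 3. This has degree ≥ 3, so divide by f(x) over F_11: 8x^4 + 9x^3 + 4x^2 + 10x + 3 = (8x + 8)·(x^3 + 7x^2 + 4x + 2) + (4x^2 + 6x + 9). Hence a·b ≡ 4x^2 + 6x + 9 (mod f). (F_11[x]/(f) is a field with 11^3 = 1331 elements since f is irreducible of degree 3.)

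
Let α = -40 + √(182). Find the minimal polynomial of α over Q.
m_α(x) = x^2 + 80x + 1418

From α + 40 = √(182), squaring gives (α + 40)^2 = 182, i.e. α^2 + 80α + 1600 = 182, so α^2 + 80α + 1418 = 0. The discriminant of x^2 + 80x + 1418 is (80)^2 - 4·(1418) = 6400 - 5672 = 728, and 4·(182) is not a perfect square in Q since 182 is squarefree and ≠ 1. Hence x^2 + 80x + 1418 is irreducible over Q and is the minimal polynomial of α.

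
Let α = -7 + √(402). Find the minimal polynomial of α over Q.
m_α(x) = x^2 + 14x - 353

From α + 7 = √(402), squaring gives (α + 7)^2 = 402, i.e. α^2 + 14α + 49 = 402, so α^2 + 14α - 353 = 0. The discriminant of x^2 + 14x - 353 is (14)^2 - 4·(-353) = 196 + 1412 = 1608, and 4·(402) is not a perfect square in Q since 402 is squarefree and ≠ 1. Hence x^2 + 14x - 353 is irreducible over Q and is the minimal polynomial of α.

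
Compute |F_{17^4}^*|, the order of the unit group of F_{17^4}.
|F_{17^4}^*| = 83520

F_{17^4} has 17^4 = 83521 elements; its multiplicative group consists of all nonzero elements, so |F_{17^4}^*| = 83521 - 1 = 83520. (It is cyclic since any finite subgroup of the multiplicative group of a field is cyclic.)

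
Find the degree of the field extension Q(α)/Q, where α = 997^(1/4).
[Q(α):Q] = 4

α is a root of x^4 - 997. By Eisenstein's criterion at the prime p = 997 (which divides the constant term 997 but p^2 = 994009 does not, since 997 is squarefree), x^4 - 997 is irreducible over Q. Hence [Q(α):Q] = 4.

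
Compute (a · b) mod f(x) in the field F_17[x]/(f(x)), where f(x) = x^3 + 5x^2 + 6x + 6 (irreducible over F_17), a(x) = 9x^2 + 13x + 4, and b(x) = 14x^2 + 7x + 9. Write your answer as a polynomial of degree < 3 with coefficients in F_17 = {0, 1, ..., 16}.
a · b ≡ 3x^2 + 16x (mod f(x))

Multiply in F_17[x]: a(x)·b(x) = (9x^2 + 13x + 4)·(14x^2 + 7x + 9) = 7x^4 + 7x^3 + 7x^2 + 9x + 2. This has degree ≥ 3, so divide by f(x) over F_17: 7x^4 + 7x^3 + 7x^2 + 9x + 2 = (7x + 6)·(x^3 + 5x^2 + 6x + 6) + (3x^2 + 16x). Hence a·b ≡ 3x^2 + 16x (mod f). (F_17[x]/(f) is a field with 17^3 = 4913 elements since f is irreducible of degree 3.)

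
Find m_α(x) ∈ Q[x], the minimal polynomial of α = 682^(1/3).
m_α(x) = x^3 - 682

α satisfies α^3 = 682, so x^3 - 682 annihilates α. By the rational root test, a rational root p/q (in lowest terms) of x^3 - 682 would satisfy p^3 = 682 q^3, forcing q = 1 and p^3 = 682; but 682 is not a perfect cube, contradiction. A monic cubic over Q with no rational root is irreducible (any nontrivial factorization would include a linear factor). Hence x^3 - 682 is the minimal polynomial of α, and in particular [Q(α):Q] = 3.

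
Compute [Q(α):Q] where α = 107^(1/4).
[Q(α):Q] = 4

α is a root of x^4 - 107. By Eisenstein's criterion at the prime p = 107 (which divides the constant term 107 but p^2 = 11449 does not, since 107 is squarefree), x^4 - 107 is irreducible over Q. Hence [Q(α):Q] = 4.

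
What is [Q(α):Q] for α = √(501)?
[Q(α):Q] = 2

[Q(α):Q] equals the degree of the minimal polynomial of α. Here α^2 = 501 and x^2 - 501 is irreducible (d = 501 is squarefree, ≠ 1, hence not a square), so deg(m_α) = 2. Thus [Q(α):Q] = 2.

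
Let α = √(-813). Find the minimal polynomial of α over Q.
m_α(x) = x^2 + 813

α satisfies α^2 + 813 = 0, so x^2 + 813 annihilates α. Since d = -813 is squarefree and ≠ 1, it is not a perfect square in Q, so x^2 + 813 has no rational root and is therefore irreducible over Q (a degree-2 polynomial over a field is irreducible iff it has no root). Hence m_α(x) = x^2 + 813.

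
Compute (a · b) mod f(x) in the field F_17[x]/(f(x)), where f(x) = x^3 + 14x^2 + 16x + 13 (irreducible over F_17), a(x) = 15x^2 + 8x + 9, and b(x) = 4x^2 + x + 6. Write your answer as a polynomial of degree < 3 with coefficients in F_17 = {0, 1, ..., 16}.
a · b ≡ 8x^2 + 14x + 10 (mod f(x))

Multiply in F_17[x]: a(x)·b(x) = (15x^2 + 8x + 9)·(4x^2 + x + 6) = 9x^4 + 13x^3 + 15x^2 + 6x + 3. This has degree ≥ 3, so divide by f(x) over F_17: 9x^4 + 13x^3 + 15x^2 + 6x + 3 = (9x + 6)·(x^3 + 14x^2 + 16x + 13) + (8x^2 + 14x + 10). Hence a·b ≡ 8x^2 + 14x + 10 (mod f). (F_17[x]/(f) is a field with 17^3 = 4913 elements since f is irreducible of degree 3.)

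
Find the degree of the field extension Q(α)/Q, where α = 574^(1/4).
[Q(α):Q] = 4

α is a root of x^4 - 574. By Eisenstein's criterion at the prime p = 2 (which divides the constant term 574 but p^2 = 4 does not, since 574 is squarefree), x^4 - 574 is irreducible over Q. Hence [Q(α):Q] = 4.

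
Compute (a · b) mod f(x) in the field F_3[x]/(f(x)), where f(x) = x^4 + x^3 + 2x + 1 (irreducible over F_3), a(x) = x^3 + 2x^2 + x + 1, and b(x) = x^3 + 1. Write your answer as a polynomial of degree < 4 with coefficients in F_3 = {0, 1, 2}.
a · b ≡ 2x^2 + 1 (mod f(x))

Multiply in F_3[x]: a(x)·b(x) = (x^3 + 2x^2 + x + 1)·(x^3 + 1) = x^6 + 2x^5 + x^4 + 2x^3 + 2x^2 + x + 1. This has degree ≥ 4, so divide by f(x) over F_3: x^6 + 2x^5 + x^4 + 2x^3 + 2x^2 + x + 1 = (x^2 + x)·(x^4 + x^3 + 2x + 1) + (2x^2 + 1). Hence a·b ≡ 2x^2 + 1 (mod f). (F_3[x]/(f) is a field with 3^4 = 81 elements since f is irreducible of degree 4.)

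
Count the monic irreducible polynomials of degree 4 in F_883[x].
There are 151978539258 monic irreducible polynomials of degree 4 over F_883

Each element of F_{883^4} that lies in no proper subfield is a root of exactly one monic irreducible of degree 4 over F_883, and each such polynomial has 4 distinct roots in F_{883^4}. By Möbius inversion the count is N_883(4) = (1/4) Σ_{d|4} μ(4/d) · 883^d = (1/4)(μ(4)·883^1 + μ(2)·883^2 + μ(1)·883^4) = 607914157032/4 = 151978539258.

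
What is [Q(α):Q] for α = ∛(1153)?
[Q(α):Q] = 3

The minimal polynomial of α is x^3 - 1153, irreducible over Q since 1153 is not a perfect cube (so x^3 - 1153 has no rational root). Hence [Q(α):Q] = deg(m_α) = 3.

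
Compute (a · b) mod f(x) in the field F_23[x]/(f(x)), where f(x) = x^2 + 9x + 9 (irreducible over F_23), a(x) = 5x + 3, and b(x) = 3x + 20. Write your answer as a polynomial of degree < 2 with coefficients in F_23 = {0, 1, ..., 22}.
a · b ≡ 20x + 17 (mod f(x))

Multiply in F_23[x]: a(x)·b(x) = (5x + 3)·(3x + 20) = 15x^2 + 17x + 14. This has degree ≥ 2, so divide by f(x) over F_23: 15x^2 + 17x + 14 = (15)·(x^2 + 9x + 9) + (20x + 17). Hence a·b ≡ 20x + 17 (mod f). (F_23[x]/(f) is a field with 23^2 = 529 elements since f is irreducible of degree 2.)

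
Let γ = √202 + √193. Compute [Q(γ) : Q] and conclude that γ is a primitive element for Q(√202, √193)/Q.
[Q(γ) : Q] = 4 (equivalently, Q(γ) = Q(√202, √193))

Obviously Q(γ) ⊆ Q(√202, √193), and [Q(√202, √193):Q] = 4 (since 202, 193 are distinct squarefree integers > 1 with 38986 not a perfect square). To show equality we compute the minimal polynomial of γ. From γ = √202 + √193: γ^2 = 202 + 2√(38986) + 193 = 395 + 2√(38986), so γ^2 - 395 = 2√(38986); squaring, (γ^2 - 395)^2 = 4·38986, i.e. γ^4 - 790γ^2 + 156025 - 155944 = 0, i.e. γ^4 - 790γ^2 + 81 = 0. So γ is a root of x^4 - 790x^2 + 81. This polynomial is irreducible over Q: it has no rational root (each ±√202 ± √193 is irrational), and any factorization into two quadratics over Q would force √(38986) ∈ Q (pairing opposite roots) or √202, √193 ∈ Q (other pairings), all impossible. Hence [Q(γ):Q] = 4 = [Q(√202, √193):Q], so Q(γ) = Q(√202, √193).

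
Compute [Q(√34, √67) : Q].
[Q(√34, √67) : Q] = 4

[Q(√34):Q] = 2 (min poly x^2 - 34, irreducible since 34 is squarefree > 1). For the top step, suppose √67 ∈ Q(√34), say √67 = c + d√34 with c, d ∈ Q. Squaring: 67 = c^2 + 34d^2 + 2cd√34. Since √34 ∉ Q this forces 2cd = 0. If d = 0 then √67 = c ∈ Q, contradicting 67 squarefree > 1. If c = 0 then 67 = 34d^2, so 34·67 = (34d)^2 is a perfect square in Q — but 34·67 = 2278 is not a perfect square (since 34 and 67 are distinct squarefree integers). Contradiction. Hence √67 ∉ Q(√34), so x^2 - 67 stays irreducible over Q(√34) and [Q(√34, √67) : Q(√34)] = 2. By the tower law, [Q(√34, √67) : Q] = 2 · 2 = 4.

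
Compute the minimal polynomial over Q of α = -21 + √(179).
m_α(x) = x^2 + 42x + 262

From α + 21 = √(179), squaring gives (α + 21)^2 = 179, i.e. α^2 + 42α + 441 = 179, so α^2 + 42α + 262 = 0. The discriminant of x^2 + 42x + 262 is (42)^2 - 4·(262) = 1764 - 1048 = 716, and 4·(179) is not a perfect square in Q since 179 is squarefree and ≠ 1. Hence x^2 + 42x + 262 is irreducible over Q and is the minimal polynomial of α.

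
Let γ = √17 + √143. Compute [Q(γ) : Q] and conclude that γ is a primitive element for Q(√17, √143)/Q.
[Q(γ) : Q] = 4 (equivalently, Q(γ) = Q(√17, √143))

Obviously Q(γ) ⊆ Q(√17, √143), and [Q(√17, √143):Q] = 4 (since 17, 143 are distinct squarefree integers > 1 with 2431 not a perfect square). To show equality we compute the minimal polynomial of γ. From γ = √17 + √143: γ^2 = 17 + 2√(2431) + 143 = 160 + 2√(2431), so γ^2 - 160 = 2√(2431); squaring, (γ^2 - 160)^2 = 4·2431, i.e. γ^4 - 320γ^2 + 25600 - 9724 = 0, i.e. γ^4 - 320γ^2 + 15876 = 0. So γ is a root of x^4 - 320x^2 + 15876. This polynomial is irreducible over Q: it has no rational root (each ±√17 ± √143 is irrational), and any factorization into two quadratics over Q would force √(2431) ∈ Q (pairing opposite roots) or √17, √143 ∈ Q (other pairings), all impossible. Hence [Q(γ):Q] = 4 = [Q(√17, √143):Q], so Q(γ) = Q(√17, √143).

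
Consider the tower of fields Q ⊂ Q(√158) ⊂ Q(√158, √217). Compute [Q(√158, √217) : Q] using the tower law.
[Q(√158, √217) : Q] = 4

[Q(√158):Q] = 2 (min poly x^2 - 158, irreducible since 158 is squarefree > 1). For the top step, suppose √217 ∈ Q(√158), say √217 = c + d√158 with c, d ∈ Q. Squaring: 217 = c^2 + 158d^2 + 2cd√158. Since √158 ∉ Q this forces 2cd = 0. If d = 0 then √217 = c ∈ Q, contradicting 217 squarefree > 1. If c = 0 then 217 = 158d^2, so 158·217 = (158d)^2 is a perfect square in Q — but 158·217 = 34286 is not a perfect square (since 158 and 217 are distinct squarefree integers). Contradiction. Hence √217 ∉ Q(√158), so x^2 - 217 stays irreducible over Q(√158) and [Q(√158, √217) : Q(√158)] = 2. By the tower law, [Q(√158, √217) : Q] = 2 · 2 = 4.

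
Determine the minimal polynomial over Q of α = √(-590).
m_α(x) = x^2 + 590

α satisfies α^2 + 590 = 0, so x^2 + 590 annihilates α. Since d = -590 is squarefree and ≠ 1, it is not a perfect square in Q, so x^2 + 590 has no rational root and is therefore irreducible over Q (a degree-2 polynomial over a field is irreducible iff it has no root). Hence m_α(x) = x^2 + 590.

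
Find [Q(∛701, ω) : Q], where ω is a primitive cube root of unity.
[Q(∛701, ω) : Q] = 6

[Q(∛701):Q] = 3 (min poly x^3 - 701, irreducible since 701 is not a perfect cube). [Q(ω):Q] = 2 (min poly x^2 + x + 1). Since Q(∛701) ⊂ R and ω ∉ R, we have ω ∉ Q(∛701), so x^2 + x + 1 remains irreducible over Q(∛701) and [Q(∛701, ω) : Q(∛701)] = 2. By the tower law, [Q(∛701, ω) : Q] = 3 · 2 = 6. (In fact Q(∛701, ω) is the splitting field of x^3 - 701 over Q.)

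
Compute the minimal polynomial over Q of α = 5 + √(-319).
m_α(x) = x^2 - 10x + 344

From α - 5 = √(-319), squaring gives (α - 5)^2 = -319, i.e. α^2 - 10α + 25 = -319, so α^2 - 10α + 344 = 0. The discriminant of x^2 - 10x + 344 is (-10)^2 - 4·(344) = 100 - 1376 = -1276, and 4·(-319) is not a perfect square in Q since -319 is squarefree and ≠ 1. Hence x^2 - 10x + 344 is irreducible over Q and is the minimal polynomial of α.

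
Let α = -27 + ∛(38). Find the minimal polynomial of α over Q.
m_α(x) = x^3 + 81x^2 + 2187x + 19645

Set β = α + 27 = ∛(38), so β^3 = 38. Then (α + 27)^3 - 38 = 0, i.e. α is a root of g(x) = (x + 27)^3 - 38 = x^3 + 81x^2 + 2187x + 19645. Since g(x) = h(x + 27) where h(x) = x^3 - 38, and h is irreducible over Q (because 38 is not a perfect cube, so h has no rational root, and a monic cubic with no rational root is irreducible), g is also irreducible (irreducibility is preserved under the substitution x → x + 27). Hence m_α(x) = x^3 + 81x^2 + 2187x + 19645.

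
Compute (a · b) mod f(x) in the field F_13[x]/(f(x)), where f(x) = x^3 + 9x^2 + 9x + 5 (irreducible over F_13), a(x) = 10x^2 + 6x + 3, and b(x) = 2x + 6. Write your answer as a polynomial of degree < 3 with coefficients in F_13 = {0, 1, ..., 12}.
a · b ≡ 9x^2 + 5x + 9 (mod f(x))

Multiply in F_13[x]: a(x)·b(x) = (10x^2 + 6x + 3)·(2x + 6) = 7x^3 + 7x^2 + 3x + 5. This has degree ≥ 3, so divide by f(x) over F_13: 7x^3 + 7x^2 + 3x + 5 = (7)·(x^3 + 9x^2 + 9x + 5) + (9x^2 + 5x + 9). Hence a·b ≡ 9x^2 + 5x + 9 (mod f). (F_13[x]/(f) is a field with 13^3 = 2197 elements since f is irreducible of degree 3.)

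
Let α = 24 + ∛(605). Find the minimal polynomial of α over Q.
m_α(x) = x^3 - 72x^2 + 1728x - 14429

Set β = α - 24 = ∛(605), so β^3 = 605. Then (α - 24)^3 - 605 = 0, i.e. α is a root of g(x) = (x - 24)^3 - 605 = x^3 - 72x^2 + 1728x - 14429. Since g(x) = h(x - 24) where h(x) = x^3 - 605, and h is irreducible over Q (because 605 is not a perfect cube, so h has no rational root, and a monic cubic with no rational root is irreducible), g is also irreducible (irreducibility is preserved under the substitution x → x - 24). Hence m_α(x) = x^3 - 72x^2 + 1728x - 14429.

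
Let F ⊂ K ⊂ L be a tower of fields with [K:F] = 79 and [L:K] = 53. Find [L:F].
[L:F] = 4187

The tower law says that for any tower of field extensions F ⊂ K ⊂ L with finite degrees, [L:F] = [L:K] · [K:F]. Here this gives [L:F] = 53 · 79 = 4187.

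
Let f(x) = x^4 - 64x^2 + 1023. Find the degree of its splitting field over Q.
[K : Q] = 4

Solving the quadratic in x^2: x^2 = (64 ± √(64^2 - 4·1023))/2 = (64 ± √4)/2 = (64 ± 2)/2, giving x^2 = 33 or x^2 = 31. So f(x) = (x^2 - 33)(x^2 - 31) and the roots of f are ±√33, ±√31. Hence the splitting field is K = Q(√33, √31). Since 33 and 31 are distinct squarefree integers > 1, their product 1023 is not a perfect square, so √31 ∉ Q(√33). By the tower law [K:Q] = [Q(√33,√31):Q(√33)] · [Q(√33):Q] = 2 · 2 = 4.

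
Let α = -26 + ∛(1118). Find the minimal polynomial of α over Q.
m_α(x) = x^3 + 78x^2 + 2028x + 16458

Set β = α + 26 = ∛(1118), so β^3 = 1118. Then (α + 26)^3 - 1118 = 0, i.e. α is a root of g(x) = (x + 26)^3 - 1118 = x^3 + 78x^2 + 2028x + 16458. Since g(x) = h(x + 26) where h(x) = x^3 - 1118, and h is irreducible over Q (because 1118 is not a perfect cube, so h has no rational root, and a monic cubic with no rational root is irreducible), g is also irreducible (irreducibility is preserved under the substitution x → x + 26). Hence m_α(x) = x^3 + 78x^2 + 2028x + 16458.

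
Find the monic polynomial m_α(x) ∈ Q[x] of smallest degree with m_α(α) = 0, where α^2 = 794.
m_α(x) = x^2 - 794

α satisfies α^2 - 794 = 0, so x^2 - 794 annihilates α. Since d = 794 is squarefree and ≠ 1, it is not a perfect square in Q, so x^2 - 794 has no rational root and is therefore irreducible over Q (a degree-2 polynomial over a field is irreducible iff it has no root). Hence m_α(x) = x^2 - 794.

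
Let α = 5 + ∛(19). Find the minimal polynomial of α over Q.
m_α(x) = x^3 - 15x^2 + 75x - 144

Set β = α - 5 = ∛(19), so β^3 = 19. Then (α - 5)^3 - 19 = 0, i.e. α is a root of g(x) = (x - 5)^3 - 19 = x^3 - 15x^2 + 75x - 144. Since g(x) = h(x - 5) where h(x) = x^3 - 19, and h is irreducible over Q (because 19 is not a perfect cube, so h has no rational root, and a monic cubic with no rational root is irreducible), g is also irreducible (irreducibility is preserved under the substitution x → x - 5). Hence m_α(x) = x^3 - 15x^2 + 75x - 144.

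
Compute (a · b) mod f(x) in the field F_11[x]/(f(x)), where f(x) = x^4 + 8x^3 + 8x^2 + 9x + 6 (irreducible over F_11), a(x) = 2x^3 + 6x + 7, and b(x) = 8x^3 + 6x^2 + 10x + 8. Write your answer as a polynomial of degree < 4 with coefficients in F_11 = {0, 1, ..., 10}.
a · b ≡ 9x^3 + 2x^2 + 9x + 7 (mod f(x))

Multiply in F_11[x]: a(x)·b(x) = (2x^3 + 6x + 7)·(8x^3 + 6x^2 + 10x + 8) = 5x^6 + x^5 + 2x^4 + 9x^3 + 3x^2 + 8x + 1. This has degree ≥ 4, so divide by f(x) over F_11: 5x^6 + x^5 + 2x^4 + 9x^3 + 3x^2 + 8x + 1 = (5x^2 + 5x + 10)·(x^4 + 8x^3 + 8x^2 + 9x + 6) + (9x^3 + 2x^2 + 9x + 7). Hence a·b ≡ 9x^3 + 2x^2 + 9x + 7 (mod f). (F_11[x]/(f) is a field with 11^4 = 14641 elements since f is irreducible of degree 4.)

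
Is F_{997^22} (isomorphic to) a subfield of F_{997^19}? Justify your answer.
No: F_{997^22} is not a subfield of F_{997^19}

F_{p^m} embeds in F_{p^n} iff m | n. Here 22 ∤ 19 (since 19 = 0·22 + 19 with remainder 19 ≠ 0), so F_{997^22} is not a subfield of F_{997^19}. Equivalently: if it were, the tower law would give 22 = [F_{997^22}:F_997] dividing [F_{997^19}:F_997] = 19, contradiction.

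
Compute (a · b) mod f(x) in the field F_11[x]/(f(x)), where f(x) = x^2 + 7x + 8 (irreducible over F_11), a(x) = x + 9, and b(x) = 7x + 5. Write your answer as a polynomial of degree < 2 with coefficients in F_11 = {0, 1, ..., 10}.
a · b ≡ 8x (mod f(x))

Multiply in F_11[x]: a(x)·b(x) = (x + 9)·(7x + 5) = 7x^2 + 2x + 1. This has degree ≥ 2, so divide by f(x) over F_11: 7x^2 + 2x + 1 = (7)·(x^2 + 7x + 8) + (8x). Hence a·b ≡ 8x (mod f). (F_11[x]/(f) is a field with 11^2 = 121 elements since f is irreducible of degree 2.)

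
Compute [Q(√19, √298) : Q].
[Q(√19, √298) : Q] = 4

[Q(√19):Q] = 2 (min poly x^2 - 19, irreducible since 19 is squarefree > 1). For the top step, suppose √298 ∈ Q(√19), say √298 = c + d√19 with c, d ∈ Q. Squaring: 298 = c^2 + 19d^2 + 2cd√19. Since √19 ∉ Q this forces 2cd = 0. If d = 0 then √298 = c ∈ Q, contradicting 298 squarefree > 1. If c = 0 then 298 = 19d^2, so 19·298 = (19d)^2 is a perfect square in Q — but 19·298 = 5662 is not a perfect square (since 19 and 298 are distinct squarefree integers). Contradiction. Hence √298 ∉ Q(√19), so x^2 - 298 stays irreducible over Q(√19) and [Q(√19, √298) : Q(√19)] = 2. By the tower law, [Q(√19, √298) : Q] = 2 · 2 = 4.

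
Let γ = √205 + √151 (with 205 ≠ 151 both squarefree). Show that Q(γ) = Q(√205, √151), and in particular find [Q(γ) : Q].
[Q(γ) : Q] = 4 (equivalently, Q(γ) = Q(√205, √151))

Obviously Q(γ) ⊆ Q(√205, √151), and [Q(√205, √151):Q] = 4 (since 205, 151 are distinct squarefree integers > 1 with 30955 not a perfect square). To show equality we compute the minimal polynomial of γ. From γ = √205 + √151: γ^2 = 205 + 2√(30955) + 151 = 356 + 2√(30955), so γ^2 - 356 = 2√(30955); squaring, (γ^2 - 356)^2 = 4·30955, i.e. γ^4 - 712γ^2 + 126736 - 123820 = 0, i.e. γ^4 - 712γ^2 + 2916 = 0. So γ is a root of x^4 - 712x^2 + 2916. This polynomial is irreducible over Q: it has no rational root (each ±√205 ± √151 is irrational), and any factorization into two quadratics over Q would force √(30955) ∈ Q (pairing opposite roots) or √205, √151 ∈ Q (other pairings), all impossible. Hence [Q(γ):Q] = 4 = [Q(√205, √151):Q], so Q(γ) = Q(√205, √151).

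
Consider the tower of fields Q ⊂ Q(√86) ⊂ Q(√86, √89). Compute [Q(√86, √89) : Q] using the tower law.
[Q(√86, √89) : Q] = 4

[Q(√86):Q] = 2 (min poly x^2 - 86, irreducible since 86 is squarefree > 1). For the top step, suppose √89 ∈ Q(√86), say √89 = c + d√86 with c, d ∈ Q. Squaring: 89 = c^2 + 86d^2 + 2cd√86. Since √86 ∉ Q this forces 2cd = 0. If d = 0 then √89 = c ∈ Q, contradicting 89 squarefree > 1. If c = 0 then 89 = 86d^2, so 86·89 = (86d)^2 is a perfect square in Q — but 86·89 = 7654 is not a perfect square (since 86 and 89 are distinct squarefree integers). Contradiction. Hence √89 ∉ Q(√86), so x^2 - 89 stays irreducible over Q(√86) and [Q(√86, √89) : Q(√86)] = 2. By the tower law, [Q(√86, √89) : Q] = 2 · 2 = 4.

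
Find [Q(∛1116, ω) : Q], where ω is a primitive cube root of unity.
[Q(∛1116, ω) : Q] = 6

[Q(∛1116):Q] = 3 (min poly x^3 - 1116, irreducible since 1116 is not a perfect cube). [Q(ω):Q] = 2 (min poly x^2 + x + 1). Since Q(∛1116) ⊂ R and ω ∉ R, we have ω ∉ Q(∛1116), so x^2 + x + 1 remains irreducible over Q(∛1116) and [Q(∛1116, ω) : Q(∛1116)] = 2. By the tower law, [Q(∛1116, ω) : Q] = 3 · 2 = 6. (In fact Q(∛1116, ω) is the splitting field of x^3 - 1116 over Q.)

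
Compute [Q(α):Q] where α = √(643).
[Q(α):Q] = 2

[Q(α):Q] equals the degree of the minimal polynomial of α. Here α^2 = 643 and x^2 - 643 is irreducible (d = 643 is squarefree, ≠ 1, hence not a square), so deg(m_α) = 2. Thus [Q(α):Q] = 2.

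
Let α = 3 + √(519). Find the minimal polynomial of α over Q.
m_α(x) = x^2 - 6x - 510

From α - 3 = √(519), squaring gives (α - 3)^2 = 519, i.e. α^2 - 6α + 9 = 519, so α^2 - 6α - 510 = 0. The discriminant of x^2 - 6x - 510 is (-6)^2 - 4·(-510) = 36 + 2040 = 2076, and 4·(519) is not a perfect square in Q since 519 is squarefree and ≠ 1. Hence x^2 - 6x - 510 is irreducible over Q and is the minimal polynomial of α.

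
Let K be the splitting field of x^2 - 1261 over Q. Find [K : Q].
[K : Q] = 2

f(x) = x^2 - 1261 factors as (x - √1261)(x + √1261). The splitting field is K = Q(√1261). Since 1261 is squarefree and > 1, it is not a perfect square, so x^2 - 1261 is irreducible over Q and [Q(√1261) : Q] = 2. Hence [K : Q] = 2.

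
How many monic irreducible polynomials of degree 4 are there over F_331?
There are 3000875790 monic irreducible polynomials of degree 4 over F_331

Each element of F_{331^4} that lies in no proper subfield is a root of exactly one monic irreducible of degree 4 over F_331, and each such polynomial has 4 distinct roots in F_{331^4}. By Möbius inversion the count is N_331(4) = (1/4) Σ_{d|4} μ(4/d) · 331^d = (1/4)(μ(4)·331^1 + μ(2)·331^2 + μ(1)·331^4) = 12003503160/4 = 3000875790.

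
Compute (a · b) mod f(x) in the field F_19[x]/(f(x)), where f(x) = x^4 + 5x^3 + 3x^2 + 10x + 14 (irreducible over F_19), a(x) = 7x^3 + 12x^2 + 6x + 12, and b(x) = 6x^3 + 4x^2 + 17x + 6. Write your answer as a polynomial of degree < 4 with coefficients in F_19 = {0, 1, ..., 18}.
a · b ≡ 5x^3 + 12x^2 + 13x + 15 (mod f(x))

Multiply in F_19[x]: a(x)·b(x) = (7x^3 + 12x^2 + 6x + 12)·(6x^3 + 4x^2 + 17x + 6) = 4x^6 + 5x^5 + 13x^4 + 13x^2 + 12x + 15. This has degree ≥ 4, so divide by f(x) over F_19: 4x^6 + 5x^5 + 13x^4 + 13x^2 + 12x + 15 = (4x^2 + 4x)·(x^4 + 5x^3 + 3x^2 + 10x + 14) + (5x^3 + 12x^2 + 13x + 15). Hence a·b ≡ 5x^3 + 12x^2 + 13x + 15 (mod f). (F_19[x]/(f) is a field with 19^4 = 130321 elements since f is irreducible of degree 4.)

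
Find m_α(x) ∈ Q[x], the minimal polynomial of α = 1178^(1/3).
m_α(x) = x^3 - 1178

α satisfies α^3 = 1178, so x^3 - 1178 annihilates α. By the rational root test, a rational root p/q (in lowest terms) of x^3 - 1178 would satisfy p^3 = 1178 q^3, forcing q = 1 and p^3 = 1178; but 1178 is not a perfect cube, contradiction. A monic cubic over Q with no rational root is irreducible (any nontrivial factorization would include a linear factor). Hence x^3 - 1178 is the minimal polynomial of α, and in particular [Q(α):Q] = 3.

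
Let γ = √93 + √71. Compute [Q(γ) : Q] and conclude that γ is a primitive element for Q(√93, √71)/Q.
[Q(γ) : Q] = 4 (equivalently, Q(γ) = Q(√93, √71))

Obviously Q(γ) ⊆ Q(√93, √71), and [Q(√93, √71):Q] = 4 (since 93, 71 are distinct squarefree integers > 1 with 6603 not a perfect square). To show equality we compute the minimal polynomial of γ. From γ = √93 + √71: γ^2 = 93 + 2√(6603) + 71 = 164 + 2√(6603), so γ^2 - 164 = 2√(6603); squaring, (γ^2 - 164)^2 = 4·6603, i.e. γ^4 - 328γ^2 + 26896 - 26412 = 0, i.e. γ^4 - 328γ^2 + 484 = 0. So γ is a root of x^4 - 328x^2 + 484. This polynomial is irreducible over Q: it has no rational root (each ±√93 ± √71 is irrational), and any factorization into two quadratics over Q would force √(6603) ∈ Q (pairing opposite roots) or √93, √71 ∈ Q (other pairings), all impossible. Hence [Q(γ):Q] = 4 = [Q(√93, √71):Q], so Q(γ) = Q(√93, √71).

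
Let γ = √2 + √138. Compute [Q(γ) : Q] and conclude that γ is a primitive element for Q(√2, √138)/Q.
[Q(γ) : Q] = 4 (equivalently, Q(γ) = Q(√2, √138))

Obviously Q(γ) ⊆ Q(√2, √138), and [Q(√2, √138):Q] = 4 (since 2, 138 are distinct squarefree integers > 1 with 276 not a perfect square). To show equality we compute the minimal polynomial of γ. From γ = √2 + √138: γ^2 = 2 + 2√(276) + 138 = 140 + 2√(276), so γ^2 - 140 = 2√(276); squaring, (γ^2 - 140)^2 = 4·276, i.e. γ^4 - 280γ^2 + 19600 - 1104 = 0, i.e. γ^4 - 280γ^2 + 18496 = 0. So γ is a root of x^4 - 280x^2 + 18496. This polynomial is irreducible over Q: it has no rational root (each ±√2 ± √138 is irrational), and any factorization into two quadratics over Q would force √(276) ∈ Q (pairing opposite roots) or √2, √138 ∈ Q (other pairings), all impossible. Hence [Q(γ):Q] = 4 = [Q(√2, √138):Q], so Q(γ) = Q(√2, √138).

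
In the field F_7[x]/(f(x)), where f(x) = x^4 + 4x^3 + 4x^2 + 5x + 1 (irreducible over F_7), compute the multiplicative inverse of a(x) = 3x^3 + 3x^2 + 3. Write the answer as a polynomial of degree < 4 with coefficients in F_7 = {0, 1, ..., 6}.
a(x)^(-1) ≡ 6x^2 + 1 (mod f(x))

Since f is irreducible over F_7, F_7[x]/(f) is a field and a(x) ≠ 0 has an inverse. Apply the extended Euclidean algorithm to f(x) and a(x) in F_7[x]: f(x) = (5x + 1)·a(x) + (x^2 + 4x + 5);  a(x) = (3x + 5)·(x^2 + 4x + 5) + (6). The last nonzero remainder is the constant 6 = gcd(f, a) in F_7. Back-substituting through the division chain expresses 6 = s(x)·a(x) + t(x)·f(x) with s(x) ≡ x^2 + 6 (mod f), so (x^2 + 6)·a(x) ≡ 6 (mod f). Multiplying by 6^(-1) ≡ 6 in F_7 gives a(x)^(-1) ≡ 6·(x^2 + 6) ≡ 6x^2 + 1 (mod f). Check: (3x^3 + 3x^2 + 3)·(6x^2 + 1) = 4x^5 + 4x^4 + 3x^3 + 3 ≡ 1 (mod x^4 + 4x^3 + 4x^2 + 5x + 1).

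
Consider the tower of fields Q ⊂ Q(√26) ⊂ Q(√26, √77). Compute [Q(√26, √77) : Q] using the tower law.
[Q(√26, √77) : Q] = 4

[Q(√26):Q] = 2 (min poly x^2 - 26, irreducible since 26 is squarefree > 1). For the top step, suppose √77 ∈ Q(√26), say √77 = c + d√26 with c, d ∈ Q. Squaring: 77 = c^2 + 26d^2 + 2cd√26. Since √26 ∉ Q this forces 2cd = 0. If d = 0 then √77 = c ∈ Q, contradicting 77 squarefree > 1. If c = 0 then 77 = 26d^2, so 26·77 = (26d)^2 is a perfect square in Q — but 26·77 = 2002 is not a perfect square (since 26 and 77 are distinct squarefree integers). Contradiction. Hence √77 ∉ Q(√26), so x^2 - 77 stays irreducible over Q(√26) and [Q(√26, √77) : Q(√26)] = 2. By the tower law, [Q(√26, √77) : Q] = 2 · 2 = 4.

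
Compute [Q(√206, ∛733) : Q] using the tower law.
[Q(√206, ∛733) : Q] = 6

Let L = Q(√206, ∛733). Since Q(√206) ⊂ L and [Q(√206):Q] = 2, the tower law gives 2 | [L:Q]. Likewise Q(∛733) ⊂ L with [Q(∛733):Q] = 3 (because 733 is not a perfect cube), so 3 | [L:Q]. As gcd(2,3) = 1, [L:Q] is divisible by 6. Conversely L is generated over Q by √206 and ∛733, so [L:Q] ≤ 2·3 = 6. Therefore [Q(√206, ∛733) : Q] = 6.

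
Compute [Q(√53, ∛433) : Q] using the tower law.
[Q(√53, ∛433) : Q] = 6

Let L = Q(√53, ∛433). Since Q(√53) ⊂ L and [Q(√53):Q] = 2, the tower law gives 2 | [L:Q]. Likewise Q(∛433) ⊂ L with [Q(∛433):Q] = 3 (because 433 is not a perfect cube), so 3 | [L:Q]. As gcd(2,3) = 1, [L:Q] is divisible by 6. Conversely L is generated over Q by √53 and ∛433, so [L:Q] ≤ 2·3 = 6. Therefore [Q(√53, ∛433) : Q] = 6.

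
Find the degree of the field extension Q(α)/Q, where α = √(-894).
[Q(α):Q] = 2

[Q(α):Q] equals the degree of the minimal polynomial of α. Here α^2 = -894 and x^2 + 894 is irreducible (d = -894 is squarefree, ≠ 1, hence not a square), so deg(m_α) = 2. Thus [Q(α):Q] = 2.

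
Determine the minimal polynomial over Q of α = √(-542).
m_α(x) = x^2 + 542

α satisfies α^2 + 542 = 0, so x^2 + 542 annihilates α. Since d = -542 is squarefree and ≠ 1, it is not a perfect square in Q, so x^2 + 542 has no rational root and is therefore irreducible over Q (a degree-2 polynomial over a field is irreducible iff it has no root). Hence m_α(x) = x^2 + 542.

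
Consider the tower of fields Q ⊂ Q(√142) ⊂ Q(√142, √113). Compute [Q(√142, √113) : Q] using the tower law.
[Q(√142, √113) : Q] = 4

[Q(√142):Q] = 2 (min poly x^2 - 142, irreducible since 142 is squarefree > 1). For the top step, suppose √113 ∈ Q(√142), say √113 = c + d√142 with c, d ∈ Q. Squaring: 113 = c^2 + 142d^2 + 2cd√142. Since √142 ∉ Q this forces 2cd = 0. If d = 0 then √113 = c ∈ Q, contradicting 113 squarefree > 1. If c = 0 then 113 = 142d^2, so 142·113 = (142d)^2 is a perfect square in Q — but 142·113 = 16046 is not a perfect square (since 142 and 113 are distinct squarefree integers). Contradiction. Hence √113 ∉ Q(√142), so x^2 - 113 stays irreducible over Q(√142) and [Q(√142, √113) : Q(√142)] = 2. By the tower law, [Q(√142, √113) : Q] = 2 · 2 = 4.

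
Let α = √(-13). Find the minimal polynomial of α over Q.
m_α(x) = x^2 + 13

α satisfies α^2 + 13 = 0, so x^2 + 13 annihilates α. Since d = -13 is squarefree and ≠ 1, it is not a perfect square in Q, so x^2 + 13 has no rational root and is therefore irreducible over Q (a degree-2 polynomial over a field is irreducible iff it has no root). Hence m_α(x) = x^2 + 13.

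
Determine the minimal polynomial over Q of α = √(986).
m_α(x) = x^2 - 986

α satisfies α^2 - 986 = 0, so x^2 - 986 annihilates α. Since d = 986 is squarefree and ≠ 1, it is not a perfect square in Q, so x^2 - 986 has no rational root and is therefore irreducible over Q (a degree-2 polynomial over a field is irreducible iff it has no root). Hence m_α(x) = x^2 - 986.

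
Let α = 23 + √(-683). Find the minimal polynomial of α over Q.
m_α(x) = x^2 - 46x + 1212

From α - 23 = √(-683), squaring gives (α - 23)^2 = -683, i.e. α^2 - 46α + 529 = -683, so α^2 - 46α + 1212 = 0. The discriminant of x^2 - 46x + 1212 is (-46)^2 - 4·(1212) = 2116 - 4848 = -2732, and 4·(-683) is not a perfect square in Q since -683 is squarefree and ≠ 1. Hence x^2 - 46x + 1212 is irreducible over Q and is the minimal polynomial of α.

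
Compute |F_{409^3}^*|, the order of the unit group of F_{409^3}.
|F_{409^3}^*| = 68417928

F_{409^3} has 409^3 = 68417929 elements; its multiplicative group consists of all nonzero elements, so |F_{409^3}^*| = 68417929 - 1 = 68417928. (It is cyclic since any finite subgroup of the multiplicative group of a field is cyclic.)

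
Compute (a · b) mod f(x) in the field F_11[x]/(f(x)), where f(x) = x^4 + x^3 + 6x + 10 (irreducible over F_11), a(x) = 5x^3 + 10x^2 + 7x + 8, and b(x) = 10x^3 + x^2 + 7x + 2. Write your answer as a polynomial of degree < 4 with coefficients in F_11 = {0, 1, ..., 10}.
a · b ≡ 5x^3 + 6x^2 + 7x + 10 (mod f(x))

Multiply in F_11[x]: a(x)·b(x) = (5x^3 + 10x^2 + 7x + 8)·(10x^3 + x^2 + 7x + 2) = 6x^6 + 6x^5 + 5x^4 + 2x^3 + 4x + 5. This has degree ≥ 4, so divide by f(x) over F_11: 6x^6 + 6x^5 + 5x^4 + 2x^3 + 4x + 5 = (6x^2 + 5)·(x^4 + x^3 + 6x + 10) + (5x^3 + 6x^2 + 7x + 10). Hence a·b ≡ 5x^3 + 6x^2 + 7x + 10 (mod f). (F_11[x]/(f) is a field with 11^4 = 14641 elements since f is irreducible of degree 4.)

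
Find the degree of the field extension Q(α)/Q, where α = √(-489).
[Q(α):Q] = 2

[Q(α):Q] equals the degree of the minimal polynomial of α. Here α^2 = -489 and x^2 + 489 is irreducible (d = -489 is squarefree, ≠ 1, hence not a square), so deg(m_α) = 2. Thus [Q(α):Q] = 2.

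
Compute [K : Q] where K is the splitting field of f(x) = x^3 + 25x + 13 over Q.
[K : Q] = 6

By the rational root test, any rational root of the monic integer polynomial f(x) = x^3 + 25x + 13 must be an integer dividing the constant term 13, i.e. one of ±{1, 13}. Evaluating: f(1) = 39, f(-1) = -13, f(13) = 2535, f(-13) = -2509; none is 0, so f has no rational root and is therefore irreducible over Q (a cubic with no linear factor over a field is irreducible). For an irreducible cubic, the Galois group is A_3 or S_3 according as the discriminant disc(f) = -4a^3 - 27b^2 = -4·(25)^3 - 27·(13)^2 = -67063 is or is not a square in Q. Here disc(f) = -67063 is not a perfect square in Q, so the Galois group of f over Q is not contained in A_3 and must be all of S_3. The splitting field has degree |S_3| = 6 over Q, so [K : Q] = 6.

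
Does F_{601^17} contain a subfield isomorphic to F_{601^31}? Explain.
No: F_{601^31} is not a subfield of F_{601^17}

F_{p^m} embeds in F_{p^n} iff m | n. Here 31 ∤ 17 (since 17 = 0·31 + 17 with remainder 17 ≠ 0), so F_{601^31} is not a subfield of F_{601^17}. Equivalently: if it were, the tower law would give 31 = [F_{601^31}:F_601] dividing [F_{601^17}:F_601] = 17, contradiction.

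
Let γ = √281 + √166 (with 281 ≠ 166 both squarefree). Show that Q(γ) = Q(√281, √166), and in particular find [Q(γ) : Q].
[Q(γ) : Q] = 4 (equivalently, Q(γ) = Q(√281, √166))

Obviously Q(γ) ⊆ Q(√281, √166), and [Q(√281, √166):Q] = 4 (since 281, 166 are distinct squarefree integers > 1 with 46646 not a perfect square). To show equality we compute the minimal polynomial of γ. From γ = √281 + √166: γ^2 = 281 + 2√(46646) + 166 = 447 + 2√(46646), so γ^2 - 447 = 2√(46646); squaring, (γ^2 - 447)^2 = 4·46646, i.e. γ^4 - 894γ^2 + 199809 - 186584 = 0, i.e. γ^4 - 894γ^2 + 13225 = 0. So γ is a root of x^4 - 894x^2 + 13225. This polynomial is irreducible over Q: it has no rational root (each ±√281 ± √166 is irrational), and any factorization into two quadratics over Q would force √(46646) ∈ Q (pairing opposite roots) or √281, √166 ∈ Q (other pairings), all impossible. Hence [Q(γ):Q] = 4 = [Q(√281, √166):Q], so Q(γ) = Q(√281, √166).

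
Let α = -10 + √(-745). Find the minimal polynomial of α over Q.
m_α(x) = x^2 + 20x + 845

From α + 10 = √(-745), squaring gives (α + 10)^2 = -745, i.e. α^2 + 20α + 100 = -745, so α^2 + 20α + 845 = 0. The discriminant of x^2 + 20x + 845 is (20)^2 - 4·(845) = 400 - 3380 = -2980, and 4·(-745) is not a perfect square in Q since -745 is squarefree and ≠ 1. Hence x^2 + 20x + 845 is irreducible over Q and is the minimal polynomial of α.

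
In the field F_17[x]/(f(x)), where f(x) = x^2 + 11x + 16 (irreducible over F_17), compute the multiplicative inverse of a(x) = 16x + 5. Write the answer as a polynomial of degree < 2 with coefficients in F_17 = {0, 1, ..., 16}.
a(x)^(-1) ≡ 14x + 3 (mod f(x))

Since f is irreducible over F_17, F_17[x]/(f) is a field and a(x) ≠ 0 has an inverse. Apply the extended Euclidean algorithm to f(x) and a(x) in F_17[x]: f(x) = (16x + 1)·a(x) + (11). The last nonzero remainder is the constant 11 = gcd(f, a) in F_17. Back-substituting through the division chain expresses 11 = s(x)·a(x) + t(x)·f(x) with s(x) ≡ x + 16 (mod f), so (x + 16)·a(x) ≡ 11 (mod f). Multiplying by 11^(-1) ≡ 14 in F_17 gives a(x)^(-1) ≡ 14·(x + 16) ≡ 14x + 3 (mod f). Check: (16x + 5)·(14x + 3) = 3x^2 + 16x + 15 ≡ 1 (mod x^2 + 11x + 16).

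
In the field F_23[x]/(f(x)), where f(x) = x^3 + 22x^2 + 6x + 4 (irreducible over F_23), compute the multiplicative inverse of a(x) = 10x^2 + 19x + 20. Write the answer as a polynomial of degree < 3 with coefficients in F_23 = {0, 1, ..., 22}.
a(x)^(-1) ≡ 8x^2 + x + 22 (mod f(x))

Since f is irreducible over F_23, F_23[x]/(f) is a field and a(x) ≠ 0 has an inverse. Apply the extended Euclidean algorithm to f(x) and a(x) in F_23[x]: f(x) = (7x + 5)·a(x) + (x + 19);  a(x) = (10x + 13)·(x + 19) + (3). The last nonzero remainder is the constant 3 = gcd(f, a) in F_23. Back-substituting through the division chain expresses 3 = s(x)·a(x) + t(x)·f(x) with s(x) ≡ x^2 + 3x + 20 (mod f), so (x^2 + 3x + 20)·a(x) ≡ 3 (mod f). Multiplying by 3^(-1) ≡ 8 in F_23 gives a(x)^(-1) ≡ 8·(x^2 + 3x + 20) ≡ 8x^2 + x + 22 (mod f). Check: (10x^2 + 19x + 20)·(8x^2 + x + 22) = 11x^4 + x^3 + 8x^2 + x + 3 ≡ 1 (mod x^3 + 22x^2 + 6x + 4).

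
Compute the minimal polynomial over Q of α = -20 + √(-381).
m_α(x) = x^2 + 40x + 781

From α + 20 = √(-381), squaring gives (α + 20)^2 = -381, i.e. α^2 + 40α + 400 = -381, so α^2 + 40α + 781 = 0. The discriminant of x^2 + 40x + 781 is (40)^2 - 4·(781) = 1600 - 3124 = -1524, and 4·(-381) is not a perfect square in Q since -381 is squarefree and ≠ 1. Hence x^2 + 40x + 781 is irreducible over Q and is the minimal polynomial of α.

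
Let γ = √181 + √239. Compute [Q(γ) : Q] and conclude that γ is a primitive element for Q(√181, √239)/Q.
[Q(γ) : Q] = 4 (equivalently, Q(γ) = Q(√181, √239))

Obviously Q(γ) ⊆ Q(√181, √239), and [Q(√181, √239):Q] = 4 (since 181, 239 are distinct squarefree integers > 1 with 43259 not a perfect square). To show equality we compute the minimal polynomial of γ. From γ = √181 + √239: γ^2 = 181 + 2√(43259) + 239 = 420 + 2√(43259), so γ^2 - 420 = 2√(43259); squaring, (γ^2 - 420)^2 = 4·43259, i.e. γ^4 - 840γ^2 + 176400 - 173036 = 0, i.e. γ^4 - 840γ^2 + 3364 = 0. So γ is a root of x^4 - 840x^2 + 3364. This polynomial is irreducible over Q: it has no rational root (each ±√181 ± √239 is irrational), and any factorization into two quadratics over Q would force √(43259) ∈ Q (pairing opposite roots) or √181, √239 ∈ Q (other pairings), all impossible. Hence [Q(γ):Q] = 4 = [Q(√181, √239):Q], so Q(γ) = Q(√181, √239).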